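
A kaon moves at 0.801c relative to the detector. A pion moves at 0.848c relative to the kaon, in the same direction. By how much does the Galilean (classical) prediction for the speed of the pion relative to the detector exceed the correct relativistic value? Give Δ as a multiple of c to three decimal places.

Galilean: u_cl = 0.848 + 0.801 = 1.6490.
Relativistic: u_rel = (0.848 + 0.801) / (1 + 0.848·0.801) = 1.6490/1.6792 = 0.9820.
Δ = 1.6490 − 0.9820 = 0.6670.
(The classical prediction exceeds c; the relativistic result does not.)

Δ = 0.667c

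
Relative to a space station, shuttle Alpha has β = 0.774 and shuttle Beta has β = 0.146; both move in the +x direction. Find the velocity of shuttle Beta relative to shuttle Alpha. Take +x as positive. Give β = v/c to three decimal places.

β_A = 0.774, β_B = 0.146.
Transform to A's frame with the inverse velocity-addition law: u' = (u − v)/(1 − uv/c²), taking u = β_B and v = β_A.
u' = (0.146 − 0.774) / (1 − (0.774)(0.146)) = -0.6280/0.8870 = -0.7080.

β = -0.708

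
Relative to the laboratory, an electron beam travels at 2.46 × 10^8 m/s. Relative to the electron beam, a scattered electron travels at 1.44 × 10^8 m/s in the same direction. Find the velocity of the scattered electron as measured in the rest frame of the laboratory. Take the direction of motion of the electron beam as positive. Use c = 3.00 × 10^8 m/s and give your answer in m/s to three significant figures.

2.80 × 10^8 m/s

In units of c (dividing by 3.00 × 10^8 m/s): v = 0.820, u' = 0.480.
u = (u' + v)/(1 + u'v/c²):
u = (0.480 + 0.820) / (1 + 0.480·0.820) = 1.3000/1.3936 = 0.9328
(Galilean addition would give +1.300c, exceeding c.)
Converting back: u = 0.9328 × 3.00 × 10^8 m/s.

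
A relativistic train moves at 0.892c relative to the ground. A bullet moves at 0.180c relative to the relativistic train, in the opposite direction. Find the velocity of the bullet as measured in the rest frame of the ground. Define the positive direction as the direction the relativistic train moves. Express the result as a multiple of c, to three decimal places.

With v = 0.892 and u' = -0.180 (in units of c),
u = (u' + v)/(1 + u'v/c²):
u = (-0.180 + 0.892) / (1 + (-0.180)·0.892) = 0.7120/0.8394 = 0.8482
(Galilean addition would give +0.712c.)

+0.848c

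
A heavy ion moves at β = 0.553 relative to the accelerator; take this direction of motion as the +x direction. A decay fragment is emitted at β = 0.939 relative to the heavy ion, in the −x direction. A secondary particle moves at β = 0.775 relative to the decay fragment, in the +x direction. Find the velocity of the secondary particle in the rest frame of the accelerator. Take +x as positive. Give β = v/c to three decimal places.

Apply u = (u' + v)/(1 + u'v/c²) successively, working outward toward the accelerator.
Start: velocity of the heavy ion relative to the accelerator = 0.5530c.
Compose with the decay fragment (u' = -0.939 in the heavy ion frame): u_1 = (-0.939 + 0.553) / (1 + (-0.939)·0.553) = -0.3860/0.4807 = -0.8029.
Compose with the secondary particle (u' = 0.775 in the decay fragment frame): u_2 = (0.775 + (-0.803)) / (1 + 0.775·(-0.803)) = -0.0279/0.3777 = -0.0740.

β = -0.074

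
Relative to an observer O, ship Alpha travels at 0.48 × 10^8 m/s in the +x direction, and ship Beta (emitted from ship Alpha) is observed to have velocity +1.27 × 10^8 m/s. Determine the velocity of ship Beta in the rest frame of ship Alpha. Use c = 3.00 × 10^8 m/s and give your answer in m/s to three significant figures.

+8.47 × 10^7 m/s

v = 0.160c, u = 0.423c.
Invert the composition law: u' = (u − v)/(1 − uv/c²).
u' = (0.423 − 0.160) / (1 − (0.423)(0.160)) = 0.2633/0.9323 = 0.2825.
u' = 0.2825 × 3.00 × 10^8 m/s.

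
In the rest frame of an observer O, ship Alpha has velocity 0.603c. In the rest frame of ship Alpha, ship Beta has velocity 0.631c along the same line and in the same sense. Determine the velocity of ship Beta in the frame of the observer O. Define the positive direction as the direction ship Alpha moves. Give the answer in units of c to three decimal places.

With v = 0.603 and u' = 0.631 (in units of c),
u = (u' + v)/(1 + u'v/c²):
u = (0.631 + 0.603) / (1 + 0.631·0.603) = 1.2340/1.3805 = 0.8939

0.894c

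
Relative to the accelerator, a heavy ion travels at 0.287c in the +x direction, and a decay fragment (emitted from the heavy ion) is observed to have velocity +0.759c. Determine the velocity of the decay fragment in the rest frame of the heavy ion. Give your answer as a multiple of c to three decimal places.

+0.603c

Invert the composition law: u' = (u − v)/(1 − uv/c²).
u' = (0.759 − 0.287) / (1 − (0.759)(0.287)) = 0.4720/0.7822 = 0.6035.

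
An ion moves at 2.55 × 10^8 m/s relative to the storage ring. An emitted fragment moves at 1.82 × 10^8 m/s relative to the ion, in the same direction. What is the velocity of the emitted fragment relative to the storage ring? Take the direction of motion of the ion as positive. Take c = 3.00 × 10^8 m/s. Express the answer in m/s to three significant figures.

2.88 × 10^8 m/s

In units of c (dividing by 3.00 × 10^8 m/s): v = 0.850, u' = 0.607.
u = (u' + v)/(1 + u'v/c²):
u = (0.607 + 0.850) / (1 + 0.607·0.850) = 1.4567/1.5157 = 0.9611
(Galilean addition would give +1.457c, exceeding c.)
Converting back: u = 0.9611 × 3.00 × 10^8 m/s.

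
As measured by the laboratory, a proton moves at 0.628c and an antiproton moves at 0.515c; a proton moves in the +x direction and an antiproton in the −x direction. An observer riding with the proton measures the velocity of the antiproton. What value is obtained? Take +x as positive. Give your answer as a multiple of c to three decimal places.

-0.864c

β_A = 0.628, β_B = -0.515.
Transform to A's frame with the inverse velocity-addition law: u' = (u − v)/(1 − uv/c²), taking u = β_B and v = β_A.
u' = (-0.515 − 0.628) / (1 − (0.628)(-0.515)) = -1.1430/1.3234 = -0.8637.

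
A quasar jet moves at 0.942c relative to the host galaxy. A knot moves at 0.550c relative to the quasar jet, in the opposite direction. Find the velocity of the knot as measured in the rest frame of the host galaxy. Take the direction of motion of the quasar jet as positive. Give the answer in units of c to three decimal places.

+0.813c

With v = 0.942 and u' = -0.550 (in units of c),
u = (u' + v)/(1 + u'v/c²):
u = (-0.550 + 0.942) / (1 + (-0.550)·0.942) = 0.3920/0.4819 = 0.8134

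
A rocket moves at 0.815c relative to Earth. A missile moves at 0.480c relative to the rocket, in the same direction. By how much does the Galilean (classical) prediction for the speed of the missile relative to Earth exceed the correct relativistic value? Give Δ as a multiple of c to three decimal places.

Galilean: u_cl = 0.480 + 0.815 = 1.2950.
Relativistic: u_rel = (0.480 + 0.815) / (1 + 0.480·0.815) = 1.2950/1.3912 = 0.9309.
Δ = 1.2950 − 0.9309 = 0.3641.
(The classical prediction exceeds c; the relativistic result does not.)

Δ = 0.364c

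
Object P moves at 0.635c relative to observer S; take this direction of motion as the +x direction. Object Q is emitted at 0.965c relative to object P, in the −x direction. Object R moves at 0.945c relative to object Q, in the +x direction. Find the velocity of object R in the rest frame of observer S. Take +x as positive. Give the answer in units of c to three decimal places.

Apply u = (u' + v)/(1 + u'v/c²) successively, working outward toward observer S.
Start: velocity of object P relative to observer S = 0.6350c.
Compose with object Q (u' = -0.965 in object P frame): u_1 = (-0.965 + 0.635) / (1 + (-0.965)·0.635) = -0.3300/0.3872 = -0.8522.
Compose with object R (u' = 0.945 in object Q frame): u_2 = (0.945 + (-0.852)) / (1 + 0.945·(-0.852)) = 0.0928/0.1947 = 0.4767.

+0.477c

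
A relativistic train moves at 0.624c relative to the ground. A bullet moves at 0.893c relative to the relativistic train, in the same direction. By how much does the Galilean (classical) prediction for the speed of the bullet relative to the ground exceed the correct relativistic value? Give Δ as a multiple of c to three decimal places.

Galilean: u_cl = 0.893 + 0.624 = 1.5170.
Relativistic: u_rel = (0.893 + 0.624) / (1 + 0.893·0.624) = 1.5170/1.5572 = 0.9742.
Δ = 1.5170 − 0.9742 = 0.5428.
(The classical prediction exceeds c; the relativistic result does not.)

Δ = 0.543c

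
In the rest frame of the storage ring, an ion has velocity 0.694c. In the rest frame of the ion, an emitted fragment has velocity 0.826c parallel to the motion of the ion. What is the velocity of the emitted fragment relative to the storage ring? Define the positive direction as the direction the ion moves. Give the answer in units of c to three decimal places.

With v = 0.694 and u' = 0.826 (in units of c),
u = (u' + v)/(1 + u'v/c²):
u = (0.826 + 0.694) / (1 + 0.826·0.694) = 1.5200/1.5732 = 0.9662
(Galilean addition would give +1.520c, exceeding c.)

0.966c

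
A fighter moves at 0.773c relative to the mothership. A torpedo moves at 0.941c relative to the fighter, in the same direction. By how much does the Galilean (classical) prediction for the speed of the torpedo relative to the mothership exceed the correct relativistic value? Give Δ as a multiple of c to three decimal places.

Galilean: u_cl = 0.941 + 0.773 = 1.7140.
Relativistic: u_rel = (0.941 + 0.773) / (1 + 0.941·0.773) = 1.7140/1.7274 = 0.9922.
Δ = 1.7140 − 0.9922 = 0.7218.
(The classical prediction exceeds c; the relativistic result does not.)

Δ = 0.722c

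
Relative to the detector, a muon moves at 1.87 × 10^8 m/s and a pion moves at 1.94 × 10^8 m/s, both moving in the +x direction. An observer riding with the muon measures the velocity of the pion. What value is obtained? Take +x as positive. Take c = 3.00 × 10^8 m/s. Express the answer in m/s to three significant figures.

β_A = 0.623, β_B = 0.647 (dividing each by c = 3.00 × 10^8 m/s).
Transform to A's frame with the inverse velocity-addition law: u' = (u − v)/(1 − uv/c²), taking u = β_B and v = β_A.
u' = (0.647 − 0.623) / (1 − (0.623)(0.647)) = 0.0233/0.5969 = 0.0391.
u' = 0.0391 × 3.00 × 10^8 m/s.

+1.17 × 10^7 m/s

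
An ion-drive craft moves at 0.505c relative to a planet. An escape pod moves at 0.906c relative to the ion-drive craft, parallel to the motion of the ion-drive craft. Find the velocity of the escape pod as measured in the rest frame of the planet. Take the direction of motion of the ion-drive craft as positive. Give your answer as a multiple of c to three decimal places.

With v = 0.505 and u' = 0.906 (in units of c),
u = (u' + v)/(1 + u'v/c²):
u = (0.906 + 0.505) / (1 + 0.906·0.505) = 1.4110/1.4575 = 0.9681
(Galilean addition would give +1.411c, exceeding c.)

0.968c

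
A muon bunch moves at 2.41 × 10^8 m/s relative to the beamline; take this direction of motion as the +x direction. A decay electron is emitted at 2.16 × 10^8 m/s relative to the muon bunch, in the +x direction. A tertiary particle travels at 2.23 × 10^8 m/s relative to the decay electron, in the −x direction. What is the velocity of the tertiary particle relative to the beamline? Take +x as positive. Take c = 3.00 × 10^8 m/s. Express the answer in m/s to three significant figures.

+2.35 × 10^8 m/s

Apply u = (u' + v)/(1 + u'v/c²) successively, working outward toward the beamline.
(Dividing each given speed by c = 3.00 × 10^8 m/s to work in units of c.)
Start: velocity of the muon bunch relative to the beamline = 0.8033c.
Compose with the decay electron (u' = 0.720 in the muon bunch frame): u_1 = (0.720 + 0.803) / (1 + 0.720·0.803) = 1.5233/1.5784 = 0.9651.
Compose with the tertiary particle (u' = -0.743 in the decay electron frame): u_2 = (-0.743 + 0.965) / (1 + (-0.743)·0.965) = 0.2218/0.2826 = 0.7848.
So u = 0.7848 × 3.00 × 10^8 m/s.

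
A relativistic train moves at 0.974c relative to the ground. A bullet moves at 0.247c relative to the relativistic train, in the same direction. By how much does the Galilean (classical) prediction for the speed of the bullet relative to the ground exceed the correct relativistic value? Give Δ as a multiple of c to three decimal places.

Galilean: u_cl = 0.247 + 0.974 = 1.2210.
Relativistic: u_rel = (0.247 + 0.974) / (1 + 0.247·0.974) = 1.2210/1.2406 = 0.9842.
Δ = 1.2210 − 0.9842 = 0.2368.
(The classical prediction exceeds c; the relativistic result does not.)

Δ = 0.237c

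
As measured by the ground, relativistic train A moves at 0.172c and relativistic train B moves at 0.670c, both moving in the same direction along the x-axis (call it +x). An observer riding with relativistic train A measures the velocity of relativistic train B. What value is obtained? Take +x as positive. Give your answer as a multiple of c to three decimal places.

+0.563c

β_A = 0.172, β_B = 0.670.
Transform to A's frame with the inverse velocity-addition law: u' = (u − v)/(1 − uv/c²), taking u = β_B and v = β_A.
u' = (0.670 − 0.172) / (1 − (0.172)(0.670)) = 0.4980/0.8848 = 0.5629.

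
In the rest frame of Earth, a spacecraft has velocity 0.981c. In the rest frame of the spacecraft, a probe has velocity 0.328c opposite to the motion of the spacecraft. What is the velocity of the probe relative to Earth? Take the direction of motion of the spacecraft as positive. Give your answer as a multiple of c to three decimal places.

With v = 0.981 and u' = -0.328 (in units of c),
u = (u' + v)/(1 + u'v/c²):
u = (-0.328 + 0.981) / (1 + (-0.328)·0.981) = 0.6530/0.6782 = 0.9628

+0.963c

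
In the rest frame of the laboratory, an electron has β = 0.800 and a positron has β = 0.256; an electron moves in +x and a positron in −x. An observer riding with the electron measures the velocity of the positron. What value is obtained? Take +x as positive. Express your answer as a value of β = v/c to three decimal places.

β = -0.876

β_A = 0.800, β_B = -0.256.
Transform to A's frame with the inverse velocity-addition law: u' = (u − v)/(1 − uv/c²), taking u = β_B and v = β_A.
u' = (-0.256 − 0.800) / (1 − (0.800)(-0.256)) = -1.0560/1.2048 = -0.8765.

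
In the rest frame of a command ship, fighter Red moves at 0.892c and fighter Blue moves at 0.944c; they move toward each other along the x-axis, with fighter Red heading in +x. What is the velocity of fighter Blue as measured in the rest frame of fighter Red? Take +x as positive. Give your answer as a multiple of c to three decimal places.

-0.997c

β_A = 0.892, β_B = -0.944.
Transform to A's frame with the inverse velocity-addition law: u' = (u − v)/(1 − uv/c²), taking u = β_B and v = β_A.
u' = (-0.944 − 0.892) / (1 − (0.892)(-0.944)) = -1.8360/1.8420 = -0.9967.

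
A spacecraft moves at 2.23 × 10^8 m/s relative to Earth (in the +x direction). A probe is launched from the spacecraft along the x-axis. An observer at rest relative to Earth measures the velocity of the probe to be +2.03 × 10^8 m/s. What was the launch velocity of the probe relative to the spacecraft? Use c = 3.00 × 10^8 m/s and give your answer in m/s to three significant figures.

-4.02 × 10^7 m/s

v = 0.743c, u = 0.677c.
Invert the composition law: u' = (u − v)/(1 − uv/c²).
u' = (0.677 − 0.743) / (1 − (0.677)(0.743)) = -0.0667/0.4970 = -0.1341.
u' = -0.1341 × 3.00 × 10^8 m/s.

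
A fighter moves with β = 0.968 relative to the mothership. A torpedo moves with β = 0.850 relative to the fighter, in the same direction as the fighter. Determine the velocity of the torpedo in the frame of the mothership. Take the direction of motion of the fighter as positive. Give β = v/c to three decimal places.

With v = 0.968 and u' = 0.850 (in units of c),
u = (u' + v)/(1 + u'v/c²):
u = (0.850 + 0.968) / (1 + 0.850·0.968) = 1.8180/1.8228 = 0.9974
(Galilean addition would give +1.818c, exceeding c.)

β = 0.997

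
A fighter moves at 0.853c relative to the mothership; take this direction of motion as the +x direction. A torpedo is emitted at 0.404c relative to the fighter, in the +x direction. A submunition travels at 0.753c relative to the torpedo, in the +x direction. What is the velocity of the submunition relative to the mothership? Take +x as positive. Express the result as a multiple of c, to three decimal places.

Apply u = (u' + v)/(1 + u'v/c²) successively, working outward toward the mothership.
Start: velocity of the fighter relative to the mothership = 0.8530c.
Compose with the torpedo (u' = 0.404 in the fighter frame): u_1 = (0.404 + 0.853) / (1 + 0.404·0.853) = 1.2570/1.3446 = 0.9348.
Compose with the submunition (u' = 0.753 in the torpedo frame): u_2 = (0.753 + 0.935) / (1 + 0.753·0.935) = 1.6878/1.7039 = 0.9906.

0.991c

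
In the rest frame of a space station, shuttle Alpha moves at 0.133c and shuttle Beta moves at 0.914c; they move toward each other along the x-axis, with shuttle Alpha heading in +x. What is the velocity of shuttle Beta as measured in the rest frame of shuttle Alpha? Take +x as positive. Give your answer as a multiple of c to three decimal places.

β_A = 0.133, β_B = -0.914.
Transform to A's frame with the inverse velocity-addition law: u' = (u − v)/(1 − uv/c²), taking u = β_B and v = β_A.
u' = (-0.914 − 0.133) / (1 − (0.133)(-0.914)) = -1.0470/1.1216 = -0.9335.

-0.934c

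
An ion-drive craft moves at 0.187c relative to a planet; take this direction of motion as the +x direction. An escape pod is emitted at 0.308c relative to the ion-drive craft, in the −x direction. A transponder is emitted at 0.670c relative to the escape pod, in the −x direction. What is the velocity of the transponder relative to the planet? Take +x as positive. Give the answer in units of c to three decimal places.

Apply u = (u' + v)/(1 + u'v/c²) successively, working outward toward the planet.
Start: velocity of the ion-drive craft relative to the planet = 0.1870c.
Compose with the escape pod (u' = -0.308 in the ion-drive craft frame): u_1 = (-0.308 + 0.187) / (1 + (-0.308)·0.187) = -0.1210/0.9424 = -0.1284.
Compose with the transponder (u' = -0.670 in the escape pod frame): u_2 = (-0.670 + (-0.128)) / (1 + (-0.670)·(-0.128)) = -0.7984/1.0860 = -0.7352.

-0.735c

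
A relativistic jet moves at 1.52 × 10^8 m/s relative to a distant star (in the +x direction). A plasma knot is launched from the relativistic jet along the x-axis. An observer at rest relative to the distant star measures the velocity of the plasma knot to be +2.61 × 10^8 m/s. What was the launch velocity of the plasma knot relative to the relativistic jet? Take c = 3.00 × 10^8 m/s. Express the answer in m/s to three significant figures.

+1.95 × 10^8 m/s

v = 0.507c, u = 0.870c.
Invert the composition law: u' = (u − v)/(1 − uv/c²).
u' = (0.870 − 0.507) / (1 − (0.870)(0.507)) = 0.3633/0.5592 = 0.6497.
u' = 0.6497 × 3.00 × 10^8 m/s.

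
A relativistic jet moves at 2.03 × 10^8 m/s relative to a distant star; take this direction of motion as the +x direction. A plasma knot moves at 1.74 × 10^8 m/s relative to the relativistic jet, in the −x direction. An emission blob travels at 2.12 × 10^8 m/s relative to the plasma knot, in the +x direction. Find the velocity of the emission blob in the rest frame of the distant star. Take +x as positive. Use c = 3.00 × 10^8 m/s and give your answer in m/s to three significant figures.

Apply u = (u' + v)/(1 + u'v/c²) successively, working outward toward the distant star.
(Dividing each given speed by c = 3.00 × 10^8 m/s to work in units of c.)
Start: velocity of the relativistic jet relative to the distant star = 0.6767c.
Compose with the plasma knot (u' = -0.580 in the relativistic jet frame): u_1 = (-0.580 + 0.677) / (1 + (-0.580)·0.677) = 0.0967/0.6075 = 0.1591.
Compose with the emission blob (u' = 0.707 in the plasma knot frame): u_2 = (0.707 + 0.159) / (1 + 0.707·0.159) = 0.8658/1.1124 = 0.7783.
So u = 0.7783 × 3.00 × 10^8 m/s.

+2.33 × 10^8 m/s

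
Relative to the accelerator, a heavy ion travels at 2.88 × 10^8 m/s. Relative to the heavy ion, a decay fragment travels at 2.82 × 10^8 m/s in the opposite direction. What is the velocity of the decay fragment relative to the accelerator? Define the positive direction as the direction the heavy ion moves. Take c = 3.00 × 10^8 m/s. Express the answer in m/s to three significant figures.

+6.15 × 10^7 m/s

In units of c (dividing by 3.00 × 10^8 m/s): v = 0.960, u' = -0.940.
u = (u' + v)/(1 + u'v/c²):
u = (-0.940 + 0.960) / (1 + (-0.940)·0.960) = 0.0200/0.0976 = 0.2049
(Galilean addition would give +0.020c.)
Converting back: u = 0.2049 × 3.00 × 10^8 m/s.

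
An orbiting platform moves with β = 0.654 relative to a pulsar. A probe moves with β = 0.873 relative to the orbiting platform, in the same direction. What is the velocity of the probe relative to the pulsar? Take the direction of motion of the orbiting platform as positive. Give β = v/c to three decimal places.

β = 0.972

With v = 0.654 and u' = 0.873 (in units of c),
u = (u' + v)/(1 + u'v/c²):
u = (0.873 + 0.654) / (1 + 0.873·0.654) = 1.5270/1.5709 = 0.9720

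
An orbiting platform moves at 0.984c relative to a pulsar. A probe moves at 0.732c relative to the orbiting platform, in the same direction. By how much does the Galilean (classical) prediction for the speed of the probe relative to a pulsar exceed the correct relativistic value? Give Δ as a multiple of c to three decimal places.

Galilean: u_cl = 0.732 + 0.984 = 1.7160.
Relativistic: u_rel = (0.732 + 0.984) / (1 + 0.732·0.984) = 1.7160/1.7203 = 0.9975.
Δ = 1.7160 − 0.9975 = 0.7185.
(The classical prediction exceeds c; the relativistic result does not.)

Δ = 0.718c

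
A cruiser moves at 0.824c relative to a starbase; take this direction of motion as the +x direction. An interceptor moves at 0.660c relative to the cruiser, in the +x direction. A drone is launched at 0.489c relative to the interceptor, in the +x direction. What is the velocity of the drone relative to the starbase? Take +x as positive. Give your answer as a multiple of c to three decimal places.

0.987c

Apply u = (u' + v)/(1 + u'v/c²) successively, working outward toward the starbase.
Start: velocity of the cruiser relative to the starbase = 0.8240c.
Compose with the interceptor (u' = 0.660 in the cruiser frame): u_1 = (0.660 + 0.824) / (1 + 0.660·0.824) = 1.4840/1.5438 = 0.9612.
Compose with the drone (u' = 0.489 in the interceptor frame): u_2 = (0.489 + 0.961) / (1 + 0.489·0.961) = 1.4502/1.4700 = 0.9865.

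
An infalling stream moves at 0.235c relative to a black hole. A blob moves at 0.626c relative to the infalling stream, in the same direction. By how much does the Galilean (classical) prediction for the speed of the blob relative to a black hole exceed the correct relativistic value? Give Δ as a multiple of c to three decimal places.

Galilean: u_cl = 0.626 + 0.235 = 0.8610.
Relativistic: u_rel = (0.626 + 0.235) / (1 + 0.626·0.235) = 0.8610/1.1471 = 0.7506.
Δ = 0.8610 − 0.7506 = 0.1104.

Δ = 0.110c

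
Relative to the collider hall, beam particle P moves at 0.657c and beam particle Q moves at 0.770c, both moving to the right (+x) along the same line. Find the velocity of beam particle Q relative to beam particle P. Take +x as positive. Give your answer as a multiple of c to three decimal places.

+0.229c

β_A = 0.657, β_B = 0.770.
Transform to A's frame with the inverse velocity-addition law: u' = (u − v)/(1 − uv/c²), taking u = β_B and v = β_A.
u' = (0.770 − 0.657) / (1 − (0.657)(0.770)) = 0.1130/0.4941 = 0.2287.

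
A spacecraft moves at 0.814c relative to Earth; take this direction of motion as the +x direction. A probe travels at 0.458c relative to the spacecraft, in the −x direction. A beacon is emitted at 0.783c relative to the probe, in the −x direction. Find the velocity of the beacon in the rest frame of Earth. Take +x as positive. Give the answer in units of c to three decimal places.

-0.388c

Apply u = (u' + v)/(1 + u'v/c²) successively, working outward toward Earth.
Start: velocity of the spacecraft relative to Earth = 0.8140c.
Compose with the probe (u' = -0.458 in the spacecraft frame): u_1 = (-0.458 + 0.814) / (1 + (-0.458)·0.814) = 0.3560/0.6272 = 0.5676.
Compose with the beacon (u' = -0.783 in the probe frame): u_2 = (-0.783 + 0.568) / (1 + (-0.783)·0.568) = -0.2154/0.5556 = -0.3877.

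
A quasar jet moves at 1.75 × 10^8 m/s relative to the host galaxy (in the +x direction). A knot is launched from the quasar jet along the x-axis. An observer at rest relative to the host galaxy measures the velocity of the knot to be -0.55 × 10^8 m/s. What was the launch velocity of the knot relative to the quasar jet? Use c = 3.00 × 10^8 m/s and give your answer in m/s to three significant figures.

v = 0.583c, u = -0.183c.
Invert the composition law: u' = (u − v)/(1 − uv/c²).
u' = (-0.183 − 0.583) / (1 − (-0.183)(0.583)) = -0.7667/1.1069 = -0.6926.
u' = -0.6926 × 3.00 × 10^8 m/s.

-2.08 × 10^8 m/s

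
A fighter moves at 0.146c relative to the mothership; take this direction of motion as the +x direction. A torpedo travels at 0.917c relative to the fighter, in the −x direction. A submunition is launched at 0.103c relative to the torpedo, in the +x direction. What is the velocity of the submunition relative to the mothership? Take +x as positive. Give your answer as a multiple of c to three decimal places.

-0.867c

Apply u = (u' + v)/(1 + u'v/c²) successively, working outward toward the mothership.
Start: velocity of the fighter relative to the mothership = 0.1460c.
Compose with the torpedo (u' = -0.917 in the fighter frame): u_1 = (-0.917 + 0.146) / (1 + (-0.917)·0.146) = -0.7710/0.8661 = -0.8902.
Compose with the submunition (u' = 0.103 in the torpedo frame): u_2 = (0.103 + (-0.890)) / (1 + 0.103·(-0.890)) = -0.7872/0.9083 = -0.8666.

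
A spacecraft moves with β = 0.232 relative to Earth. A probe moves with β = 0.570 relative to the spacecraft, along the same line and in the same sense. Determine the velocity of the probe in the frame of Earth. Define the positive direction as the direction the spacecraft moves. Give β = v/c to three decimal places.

β = 0.708

With v = 0.232 and u' = 0.570 (in units of c),
u = (u' + v)/(1 + u'v/c²):
u = (0.570 + 0.232) / (1 + 0.570·0.232) = 0.8020/1.1322 = 0.7083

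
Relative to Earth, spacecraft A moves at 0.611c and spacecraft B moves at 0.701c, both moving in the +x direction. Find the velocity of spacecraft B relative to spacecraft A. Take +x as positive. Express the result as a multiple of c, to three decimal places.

+0.157c

β_A = 0.611, β_B = 0.701.
Transform to A's frame with the inverse velocity-addition law: u' = (u − v)/(1 − uv/c²), taking u = β_B and v = β_A.
u' = (0.701 − 0.611) / (1 − (0.611)(0.701)) = 0.0900/0.5717 = 0.1574.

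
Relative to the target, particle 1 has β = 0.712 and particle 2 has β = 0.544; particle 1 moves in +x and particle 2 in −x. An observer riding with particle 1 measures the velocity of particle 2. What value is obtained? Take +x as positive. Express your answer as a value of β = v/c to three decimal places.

β_A = 0.712, β_B = -0.544.
Transform to A's frame with the inverse velocity-addition law: u' = (u − v)/(1 − uv/c²), taking u = β_B and v = β_A.
u' = (-0.544 − 0.712) / (1 − (0.712)(-0.544)) = -1.2560/1.3873 = -0.9053.

β = -0.905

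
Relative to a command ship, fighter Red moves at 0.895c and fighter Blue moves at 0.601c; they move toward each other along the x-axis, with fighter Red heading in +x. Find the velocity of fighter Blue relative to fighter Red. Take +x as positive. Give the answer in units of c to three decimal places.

-0.973c

β_A = 0.895, β_B = -0.601.
Transform to A's frame with the inverse velocity-addition law: u' = (u − v)/(1 − uv/c²), taking u = β_B and v = β_A.
u' = (-0.601 − 0.895) / (1 − (0.895)(-0.601)) = -1.4960/1.5379 = -0.9728.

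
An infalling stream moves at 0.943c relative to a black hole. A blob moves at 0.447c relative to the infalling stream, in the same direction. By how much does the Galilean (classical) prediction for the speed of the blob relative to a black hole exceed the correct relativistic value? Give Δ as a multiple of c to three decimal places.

Galilean: u_cl = 0.447 + 0.943 = 1.3900.
Relativistic: u_rel = (0.447 + 0.943) / (1 + 0.447·0.943) = 1.3900/1.4215 = 0.9778.
Δ = 1.3900 − 0.9778 = 0.4122.
(The classical prediction exceeds c; the relativistic result does not.)

Δ = 0.412c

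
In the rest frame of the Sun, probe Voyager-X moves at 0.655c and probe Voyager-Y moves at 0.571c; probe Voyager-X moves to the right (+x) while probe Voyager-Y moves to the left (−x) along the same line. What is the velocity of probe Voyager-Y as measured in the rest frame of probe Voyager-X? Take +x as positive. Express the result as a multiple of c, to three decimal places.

-0.892c

β_A = 0.655, β_B = -0.571.
Transform to A's frame with the inverse velocity-addition law: u' = (u − v)/(1 − uv/c²), taking u = β_B and v = β_A.
u' = (-0.571 − 0.655) / (1 − (0.655)(-0.571)) = -1.2260/1.3740 = -0.8923.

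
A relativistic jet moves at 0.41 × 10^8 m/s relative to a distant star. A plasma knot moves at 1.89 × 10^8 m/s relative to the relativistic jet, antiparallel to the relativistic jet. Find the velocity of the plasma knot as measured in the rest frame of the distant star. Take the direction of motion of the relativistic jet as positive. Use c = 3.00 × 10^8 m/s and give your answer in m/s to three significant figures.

In units of c (dividing by 3.00 × 10^8 m/s): v = 0.137, u' = -0.630.
u = (u' + v)/(1 + u'v/c²):
u = (-0.630 + 0.137) / (1 + (-0.630)·0.137) = -0.4933/0.9139 = -0.5398
Converting back: u = -0.5398 × 3.00 × 10^8 m/s.

-1.62 × 10^8 m/s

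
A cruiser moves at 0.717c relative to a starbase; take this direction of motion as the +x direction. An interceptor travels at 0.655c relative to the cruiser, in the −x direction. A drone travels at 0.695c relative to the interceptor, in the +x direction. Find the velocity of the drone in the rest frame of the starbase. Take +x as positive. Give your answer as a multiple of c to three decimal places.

Apply u = (u' + v)/(1 + u'v/c²) successively, working outward toward the starbase.
Start: velocity of the cruiser relative to the starbase = 0.7170c.
Compose with the interceptor (u' = -0.655 in the cruiser frame): u_1 = (-0.655 + 0.717) / (1 + (-0.655)·0.717) = 0.0620/0.5304 = 0.1169.
Compose with the drone (u' = 0.695 in the interceptor frame): u_2 = (0.695 + 0.117) / (1 + 0.695·0.117) = 0.8119/1.0812 = 0.7509.

+0.751c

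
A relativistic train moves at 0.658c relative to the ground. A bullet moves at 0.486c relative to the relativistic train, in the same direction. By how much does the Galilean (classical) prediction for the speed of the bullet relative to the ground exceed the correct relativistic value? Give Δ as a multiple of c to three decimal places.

Δ = 0.277c

Galilean: u_cl = 0.486 + 0.658 = 1.1440.
Relativistic: u_rel = (0.486 + 0.658) / (1 + 0.486·0.658) = 1.1440/1.3198 = 0.8668.
Δ = 1.1440 − 0.8668 = 0.2772.
(The classical prediction exceeds c; the relativistic result does not.)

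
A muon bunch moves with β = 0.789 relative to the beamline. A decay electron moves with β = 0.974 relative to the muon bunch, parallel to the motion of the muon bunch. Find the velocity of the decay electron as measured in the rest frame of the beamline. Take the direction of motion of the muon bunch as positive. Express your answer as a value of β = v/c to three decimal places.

With v = 0.789 and u' = 0.974 (in units of c),
u = (u' + v)/(1 + u'v/c²):
u = (0.974 + 0.789) / (1 + 0.974·0.789) = 1.7630/1.7685 = 0.9969

β = 0.997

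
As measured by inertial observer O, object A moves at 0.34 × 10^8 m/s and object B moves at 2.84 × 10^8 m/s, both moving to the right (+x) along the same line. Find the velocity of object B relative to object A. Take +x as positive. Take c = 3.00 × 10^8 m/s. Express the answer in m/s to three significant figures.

+2.80 × 10^8 m/s

β_A = 0.113, β_B = 0.947 (dividing each by c = 3.00 × 10^8 m/s).
Transform to A's frame with the inverse velocity-addition law: u' = (u − v)/(1 − uv/c²), taking u = β_B and v = β_A.
u' = (0.947 − 0.113) / (1 − (0.113)(0.947)) = 0.8333/0.8927 = 0.9335.
u' = 0.9335 × 3.00 × 10^8 m/s.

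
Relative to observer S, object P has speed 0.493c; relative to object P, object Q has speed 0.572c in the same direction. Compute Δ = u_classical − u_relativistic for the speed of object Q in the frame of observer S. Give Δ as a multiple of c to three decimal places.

Galilean: u_cl = 0.572 + 0.493 = 1.0650.
Relativistic: u_rel = (0.572 + 0.493) / (1 + 0.572·0.493) = 1.0650/1.2820 = 0.8307.
Δ = 1.0650 − 0.8307 = 0.2343.
(The classical prediction exceeds c; the relativistic result does not.)

Δ = 0.234c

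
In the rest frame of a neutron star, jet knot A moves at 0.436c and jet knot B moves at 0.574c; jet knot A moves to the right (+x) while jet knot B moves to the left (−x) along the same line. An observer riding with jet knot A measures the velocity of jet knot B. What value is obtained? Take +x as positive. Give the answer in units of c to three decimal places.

β_A = 0.436, β_B = -0.574.
Transform to A's frame with the inverse velocity-addition law: u' = (u − v)/(1 − uv/c²), taking u = β_B and v = β_A.
u' = (-0.574 − 0.436) / (1 − (0.436)(-0.574)) = -1.0100/1.2503 = -0.8078.

-0.808c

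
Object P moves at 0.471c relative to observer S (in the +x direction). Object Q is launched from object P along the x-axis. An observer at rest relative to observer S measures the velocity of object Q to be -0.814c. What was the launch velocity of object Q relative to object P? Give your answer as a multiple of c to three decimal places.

-0.929c

Invert the composition law: u' = (u − v)/(1 − uv/c²).
u' = (-0.814 − 0.471) / (1 − (-0.814)(0.471)) = -1.2850/1.3834 = -0.9289.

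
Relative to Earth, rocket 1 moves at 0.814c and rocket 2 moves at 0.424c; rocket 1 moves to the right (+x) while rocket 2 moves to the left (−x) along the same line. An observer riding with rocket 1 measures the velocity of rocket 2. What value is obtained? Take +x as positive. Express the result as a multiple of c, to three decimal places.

β_A = 0.814, β_B = -0.424.
Transform to A's frame with the inverse velocity-addition law: u' = (u − v)/(1 − uv/c²), taking u = β_B and v = β_A.
u' = (-0.424 − 0.814) / (1 − (0.814)(-0.424)) = -1.2380/1.3451 = -0.9204.

-0.920c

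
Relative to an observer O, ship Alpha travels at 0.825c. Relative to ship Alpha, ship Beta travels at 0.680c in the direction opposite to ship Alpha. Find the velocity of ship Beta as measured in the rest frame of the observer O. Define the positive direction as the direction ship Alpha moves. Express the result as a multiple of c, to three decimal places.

+0.330c

With v = 0.825 and u' = -0.680 (in units of c),
u = (u' + v)/(1 + u'v/c²):
u = (-0.680 + 0.825) / (1 + (-0.680)·0.825) = 0.1450/0.4390 = 0.3303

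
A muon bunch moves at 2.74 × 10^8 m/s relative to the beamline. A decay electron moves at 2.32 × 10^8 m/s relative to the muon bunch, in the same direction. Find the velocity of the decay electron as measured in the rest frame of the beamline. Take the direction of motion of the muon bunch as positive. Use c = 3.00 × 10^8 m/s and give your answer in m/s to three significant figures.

In units of c (dividing by 3.00 × 10^8 m/s): v = 0.913, u' = 0.773.
u = (u' + v)/(1 + u'v/c²):
u = (0.773 + 0.913) / (1 + 0.773·0.913) = 1.6867/1.7063 = 0.9885
(Galilean addition would give +1.687c, exceeding c.)
Converting back: u = 0.9885 × 3.00 × 10^8 m/s.

2.97 × 10^8 m/s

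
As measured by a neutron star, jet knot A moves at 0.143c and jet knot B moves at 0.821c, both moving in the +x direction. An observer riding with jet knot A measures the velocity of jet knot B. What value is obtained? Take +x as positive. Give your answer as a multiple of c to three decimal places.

β_A = 0.143, β_B = 0.821.
Transform to A's frame with the inverse velocity-addition law: u' = (u − v)/(1 − uv/c²), taking u = β_B and v = β_A.
u' = (0.821 − 0.143) / (1 − (0.143)(0.821)) = 0.6780/0.8826 = 0.7682.

+0.768c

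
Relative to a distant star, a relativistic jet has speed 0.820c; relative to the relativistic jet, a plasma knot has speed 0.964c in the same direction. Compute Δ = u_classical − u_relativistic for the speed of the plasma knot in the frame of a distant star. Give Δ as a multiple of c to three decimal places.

Galilean: u_cl = 0.964 + 0.820 = 1.7840.
Relativistic: u_rel = (0.964 + 0.820) / (1 + 0.964·0.820) = 1.7840/1.7905 = 0.9964.
Δ = 1.7840 − 0.9964 = 0.7876.
(The classical prediction exceeds c; the relativistic result does not.)

Δ = 0.788c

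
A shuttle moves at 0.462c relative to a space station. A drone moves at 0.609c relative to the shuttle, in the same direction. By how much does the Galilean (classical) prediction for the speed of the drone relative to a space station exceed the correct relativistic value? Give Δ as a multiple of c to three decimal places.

Δ = 0.235c

Galilean: u_cl = 0.609 + 0.462 = 1.0710.
Relativistic: u_rel = (0.609 + 0.462) / (1 + 0.609·0.462) = 1.0710/1.2814 = 0.8358.
Δ = 1.0710 − 0.8358 = 0.2352.
(The classical prediction exceeds c; the relativistic result does not.)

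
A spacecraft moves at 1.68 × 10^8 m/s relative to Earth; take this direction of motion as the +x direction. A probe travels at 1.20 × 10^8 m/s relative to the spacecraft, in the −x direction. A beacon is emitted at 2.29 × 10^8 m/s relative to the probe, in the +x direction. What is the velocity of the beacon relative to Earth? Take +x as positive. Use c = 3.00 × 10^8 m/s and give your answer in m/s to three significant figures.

Apply u = (u' + v)/(1 + u'v/c²) successively, working outward toward Earth.
(Dividing each given speed by c = 3.00 × 10^8 m/s to work in units of c.)
Start: velocity of the spacecraft relative to Earth = 0.5600c.
Compose with the probe (u' = -0.400 in the spacecraft frame): u_1 = (-0.400 + 0.560) / (1 + (-0.400)·0.560) = 0.1600/0.7760 = 0.2062.
Compose with the beacon (u' = 0.763 in the probe frame): u_2 = (0.763 + 0.206) / (1 + 0.763·0.206) = 0.9695/1.1574 = 0.8377.
So u = 0.8377 × 3.00 × 10^8 m/s.

+2.51 × 10^8 m/s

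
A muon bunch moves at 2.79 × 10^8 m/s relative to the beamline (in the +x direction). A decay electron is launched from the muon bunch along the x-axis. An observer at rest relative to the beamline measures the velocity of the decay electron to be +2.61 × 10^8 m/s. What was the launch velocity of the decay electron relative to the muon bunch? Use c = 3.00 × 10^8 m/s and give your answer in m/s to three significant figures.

-9.43 × 10^7 m/s

v = 0.930c, u = 0.870c.
Invert the composition law: u' = (u − v)/(1 − uv/c²).
u' = (0.870 − 0.930) / (1 − (0.870)(0.930)) = -0.0600/0.1909 = -0.3143.
u' = -0.3143 × 3.00 × 10^8 m/s.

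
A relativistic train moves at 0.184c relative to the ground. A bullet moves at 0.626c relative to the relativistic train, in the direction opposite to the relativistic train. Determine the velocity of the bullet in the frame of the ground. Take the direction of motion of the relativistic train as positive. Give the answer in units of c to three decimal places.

With v = 0.184 and u' = -0.626 (in units of c),
u = (u' + v)/(1 + u'v/c²):
u = (-0.626 + 0.184) / (1 + (-0.626)·0.184) = -0.4420/0.8848 = -0.4995
(Galilean addition would give -0.442c.)

-0.500c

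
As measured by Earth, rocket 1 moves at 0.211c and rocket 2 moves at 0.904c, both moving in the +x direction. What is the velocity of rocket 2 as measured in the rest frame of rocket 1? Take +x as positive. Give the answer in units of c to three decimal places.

β_A = 0.211, β_B = 0.904.
Transform to A's frame with the inverse velocity-addition law: u' = (u − v)/(1 − uv/c²), taking u = β_B and v = β_A.
u' = (0.904 − 0.211) / (1 − (0.211)(0.904)) = 0.6930/0.8093 = 0.8563.

+0.856c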